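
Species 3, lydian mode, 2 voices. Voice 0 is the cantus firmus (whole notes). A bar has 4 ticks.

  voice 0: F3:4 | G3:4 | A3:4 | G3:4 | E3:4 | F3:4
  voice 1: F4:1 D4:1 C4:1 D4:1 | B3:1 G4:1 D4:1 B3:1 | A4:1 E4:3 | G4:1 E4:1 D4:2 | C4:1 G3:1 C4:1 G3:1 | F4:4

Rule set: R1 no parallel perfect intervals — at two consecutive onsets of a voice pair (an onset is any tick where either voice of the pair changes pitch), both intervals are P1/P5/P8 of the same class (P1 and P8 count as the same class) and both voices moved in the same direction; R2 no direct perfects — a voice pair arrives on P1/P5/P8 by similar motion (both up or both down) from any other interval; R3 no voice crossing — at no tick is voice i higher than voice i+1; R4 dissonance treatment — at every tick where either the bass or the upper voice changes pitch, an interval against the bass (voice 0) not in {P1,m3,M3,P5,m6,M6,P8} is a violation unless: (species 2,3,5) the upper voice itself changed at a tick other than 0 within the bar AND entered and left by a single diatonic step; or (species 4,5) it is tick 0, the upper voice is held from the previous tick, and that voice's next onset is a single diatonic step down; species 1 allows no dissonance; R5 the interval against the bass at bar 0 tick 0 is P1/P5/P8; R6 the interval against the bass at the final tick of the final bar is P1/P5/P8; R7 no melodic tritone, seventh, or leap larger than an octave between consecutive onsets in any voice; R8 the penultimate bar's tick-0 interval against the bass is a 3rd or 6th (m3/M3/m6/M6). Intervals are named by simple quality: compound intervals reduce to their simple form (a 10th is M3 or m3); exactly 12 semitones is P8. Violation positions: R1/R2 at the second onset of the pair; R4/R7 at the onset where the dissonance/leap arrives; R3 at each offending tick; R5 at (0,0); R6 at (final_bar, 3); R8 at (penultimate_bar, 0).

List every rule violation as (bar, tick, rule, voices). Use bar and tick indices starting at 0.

(2, 0, R2, (0, 1))
(2, 0, R7, (1,))
(5, 0, R2, (0, 1))
(5, 0, R7, (1,))

bar 0: v0=F3 v1=F4 downbeat P8
bar 1: v0=G3 v1=B3 downbeat M3
bar 2: v0=A3 v1=A4 downbeat P8
bar 3: v0=G3 v1=G4 downbeat P8
bar 4: v0=E3 v1=C4 downbeat m6
bar 5: v0=F3 v1=F4 downbeat P8
  -> R2 @ bar 2 tick 0 v(0, 1): G3/B3 M3 -> A3/A4 P8 similar
  -> R7 @ bar 2 tick 0 v(1,): B3->A4 leap 10st
  -> R2 @ bar 5 tick 0 v(0, 1): E3/G3 m3 -> F3/F4 P8 similar
  -> R7 @ bar 5 tick 0 v(1,): G3->F4 leap 10st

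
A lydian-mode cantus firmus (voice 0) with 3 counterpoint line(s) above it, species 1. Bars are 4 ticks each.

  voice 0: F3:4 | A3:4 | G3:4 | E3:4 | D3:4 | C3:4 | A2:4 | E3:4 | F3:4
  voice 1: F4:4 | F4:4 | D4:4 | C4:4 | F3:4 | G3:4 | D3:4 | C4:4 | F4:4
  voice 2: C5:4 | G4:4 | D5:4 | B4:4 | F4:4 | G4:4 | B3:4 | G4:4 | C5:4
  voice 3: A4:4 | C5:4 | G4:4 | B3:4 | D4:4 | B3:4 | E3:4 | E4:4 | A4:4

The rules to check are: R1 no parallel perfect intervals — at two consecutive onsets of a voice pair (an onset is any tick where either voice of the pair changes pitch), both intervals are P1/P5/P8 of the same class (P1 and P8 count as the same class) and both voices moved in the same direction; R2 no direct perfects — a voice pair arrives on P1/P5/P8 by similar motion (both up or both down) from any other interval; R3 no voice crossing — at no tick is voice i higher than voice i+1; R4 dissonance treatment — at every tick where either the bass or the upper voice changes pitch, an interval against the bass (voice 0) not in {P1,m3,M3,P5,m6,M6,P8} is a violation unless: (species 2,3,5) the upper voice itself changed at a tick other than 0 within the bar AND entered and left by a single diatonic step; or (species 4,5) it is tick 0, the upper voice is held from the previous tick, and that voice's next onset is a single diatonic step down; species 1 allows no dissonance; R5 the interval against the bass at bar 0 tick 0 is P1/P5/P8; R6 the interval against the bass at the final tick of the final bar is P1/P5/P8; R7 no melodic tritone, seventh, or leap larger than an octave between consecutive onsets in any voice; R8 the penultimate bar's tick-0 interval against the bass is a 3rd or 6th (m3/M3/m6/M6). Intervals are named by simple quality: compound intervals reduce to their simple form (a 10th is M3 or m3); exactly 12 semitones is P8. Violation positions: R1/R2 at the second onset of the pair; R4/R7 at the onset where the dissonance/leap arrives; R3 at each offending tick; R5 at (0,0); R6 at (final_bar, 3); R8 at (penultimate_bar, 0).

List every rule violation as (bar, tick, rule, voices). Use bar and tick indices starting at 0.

(0, 0, R3, (2, 3))
(0, 0, R5, (0, 3))
(0, 1, R3, (2, 3))
(0, 2, R3, (2, 3))
(0, 3, R3, (2, 3))
(1, 0, R4, (0, 2))
(2, 0, R2, (0, 1))
(2, 0, R2, (0, 3))
(2, 0, R3, (2, 3))
(2, 1, R3, (2, 3))
(2, 2, R3, (2, 3))
(2, 3, R3, (2, 3))
(3, 0, R1, (0, 2))
(3, 0, R2, (0, 3))
(3, 0, R2, (2, 3))
(3, 0, R3, (2, 3))
(3, 1, R3, (2, 3))
(3, 2, R3, (2, 3))
(3, 3, R3, (2, 3))
(4, 0, R2, (1, 2))
(4, 0, R3, (2, 3))
(4, 0, R7, (2,))
(4, 1, R3, (2, 3))
(4, 2, R3, (2, 3))
(4, 3, R3, (2, 3))
(5, 0, R1, (1, 2))
(5, 0, R3, (2, 3))
(5, 0, R4, (0, 3))
(5, 1, R3, (2, 3))
(5, 2, R3, (2, 3))
(5, 3, R3, (2, 3))
(6, 0, R2, (0, 3))
(6, 0, R2, (2, 3))
(6, 0, R3, (2, 3))
(6, 0, R4, (0, 1))
(6, 0, R4, (0, 2))
(6, 1, R3, (2, 3))
(6, 2, R3, (2, 3))
(6, 3, R3, (2, 3))
(7, 0, R2, (0, 3))
(7, 0, R2, (1, 2))
(7, 0, R3, (2, 3))
(7, 0, R7, (1,))
(7, 0, R8, (0, 3))
(7, 1, R3, (2, 3))
(7, 2, R3, (2, 3))
(7, 3, R3, (2, 3))
(8, 0, R1, (1, 2))
(8, 0, R2, (0, 1))
(8, 0, R2, (0, 2))
(8, 0, R3, (2, 3))
(8, 1, R3, (2, 3))
(8, 2, R3, (2, 3))
(8, 3, R3, (2, 3))
(8, 3, R6, (0, 3))

bar 0: v0=F3 v1=F4 v2=C5 v3=A4 downbeat M3
bar 1: v0=A3 v1=F4 v2=G4 v3=C5 downbeat m3
bar 2: v0=G3 v1=D4 v2=D5 v3=G4 downbeat P8
bar 3: v0=E3 v1=C4 v2=B4 v3=B3 downbeat P5
bar 4: v0=D3 v1=F3 v2=F4 v3=D4 downbeat P8
bar 5: v0=C3 v1=G3 v2=G4 v3=B3 downbeat M7
bar 6: v0=A2 v1=D3 v2=B3 v3=E3 downbeat P5
bar 7: v0=E3 v1=C4 v2=G4 v3=E4 downbeat P8
bar 8: v0=F3 v1=F4 v2=C5 v3=A4 downbeat M3
  -> R3 @ bar 0 tick 0 v(2, 3): C5 above A4
  -> R5 @ bar 0 tick 0 v(0, 3): opens on M3
  -> R3 @ bar 0 tick 1 v(2, 3): C5 above A4
  -> R3 @ bar 0 tick 2 v(2, 3): C5 above A4
  -> R3 @ bar 0 tick 3 v(2, 3): C5 above A4
  -> R4 @ bar 1 tick 0 v(0, 2): A3/G4 m7 untreated
  -> R2 @ bar 2 tick 0 v(0, 1): A3/F4 m6 -> G3/D4 P5 similar
  -> R2 @ bar 2 tick 0 v(0, 3): A3/C5 m3 -> G3/G4 P8 similar
  -> R3 @ bar 2 tick 0 v(2, 3): D5 above G4
  -> R3 @ bar 2 tick 1 v(2, 3): D5 above G4
  -> R3 @ bar 2 tick 2 v(2, 3): D5 above G4
  -> R3 @ bar 2 tick 3 v(2, 3): D5 above G4
  -> R1 @ bar 3 tick 0 v(0, 2): G3/D5 P5 -> E3/B4 P5 similar
  -> R2 @ bar 3 tick 0 v(0, 3): G3/G4 P8 -> E3/B3 P5 similar
  -> R2 @ bar 3 tick 0 v(2, 3): D5/G4 P5 -> B4/B3 P8 similar
  -> R3 @ bar 3 tick 0 v(2, 3): B4 above B3
  -> R3 @ bar 3 tick 1 v(2, 3): B4 above B3
  -> R3 @ bar 3 tick 2 v(2, 3): B4 above B3
  -> R3 @ bar 3 tick 3 v(2, 3): B4 above B3
  -> R2 @ bar 4 tick 0 v(1, 2): C4/B4 M7 -> F3/F4 P8 similar
  -> R3 @ bar 4 tick 0 v(2, 3): F4 above D4
  -> R7 @ bar 4 tick 0 v(2,): B4->F4 leap 6st
  -> R3 @ bar 4 tick 1 v(2, 3): F4 above D4
  -> R3 @ bar 4 tick 2 v(2, 3): F4 above D4
  -> R3 @ bar 4 tick 3 v(2, 3): F4 above D4
  -> R1 @ bar 5 tick 0 v(1, 2): F3/F4 P8 -> G3/G4 P8 similar
  -> R3 @ bar 5 tick 0 v(2, 3): G4 above B3
  -> R4 @ bar 5 tick 0 v(0, 3): C3/B3 M7 untreated
  -> R3 @ bar 5 tick 1 v(2, 3): G4 above B3
  -> R3 @ bar 5 tick 2 v(2, 3): G4 above B3
  -> R3 @ bar 5 tick 3 v(2, 3): G4 above B3
  -> R2 @ bar 6 tick 0 v(0, 3): C3/B3 M7 -> A2/E3 P5 similar
  -> R2 @ bar 6 tick 0 v(2, 3): G4/B3 m6 -> B3/E3 P5 similar
  -> R3 @ bar 6 tick 0 v(2, 3): B3 above E3
  -> R4 @ bar 6 tick 0 v(0, 1): A2/D3 P4 untreated
  -> R4 @ bar 6 tick 0 v(0, 2): A2/B3 M2 untreated
  -> R3 @ bar 6 tick 1 v(2, 3): B3 above E3
  -> R3 @ bar 6 tick 2 v(2, 3): B3 above E3
  -> R3 @ bar 6 tick 3 v(2, 3): B3 above E3
  -> R2 @ bar 7 tick 0 v(0, 3): A2/E3 P5 -> E3/E4 P8 similar
  -> R2 @ bar 7 tick 0 v(1, 2): D3/B3 M6 -> C4/G4 P5 similar
  -> R3 @ bar 7 tick 0 v(2, 3): G4 above E4
  -> R7 @ bar 7 tick 0 v(1,): D3->C4 leap 10st
  -> R8 @ bar 7 tick 0 v(0, 3): penult P8 not 3rd/6th
  -> R3 @ bar 7 tick 1 v(2, 3): G4 above E4
  -> R3 @ bar 7 tick 2 v(2, 3): G4 above E4
  -> R3 @ bar 7 tick 3 v(2, 3): G4 above E4
  -> R1 @ bar 8 tick 0 v(1, 2): C4/G4 P5 -> F4/C5 P5 similar
  -> R2 @ bar 8 tick 0 v(0, 1): E3/C4 m6 -> F3/F4 P8 similar
  -> R2 @ bar 8 tick 0 v(0, 2): E3/G4 m3 -> F3/C5 P5 similar
  -> R3 @ bar 8 tick 0 v(2, 3): C5 above A4
  -> R3 @ bar 8 tick 1 v(2, 3): C5 above A4
  -> R3 @ bar 8 tick 2 v(2, 3): C5 above A4
  -> R3 @ bar 8 tick 3 v(2, 3): C5 above A4
  -> R6 @ bar 8 tick 3 v(0, 3): closes on M3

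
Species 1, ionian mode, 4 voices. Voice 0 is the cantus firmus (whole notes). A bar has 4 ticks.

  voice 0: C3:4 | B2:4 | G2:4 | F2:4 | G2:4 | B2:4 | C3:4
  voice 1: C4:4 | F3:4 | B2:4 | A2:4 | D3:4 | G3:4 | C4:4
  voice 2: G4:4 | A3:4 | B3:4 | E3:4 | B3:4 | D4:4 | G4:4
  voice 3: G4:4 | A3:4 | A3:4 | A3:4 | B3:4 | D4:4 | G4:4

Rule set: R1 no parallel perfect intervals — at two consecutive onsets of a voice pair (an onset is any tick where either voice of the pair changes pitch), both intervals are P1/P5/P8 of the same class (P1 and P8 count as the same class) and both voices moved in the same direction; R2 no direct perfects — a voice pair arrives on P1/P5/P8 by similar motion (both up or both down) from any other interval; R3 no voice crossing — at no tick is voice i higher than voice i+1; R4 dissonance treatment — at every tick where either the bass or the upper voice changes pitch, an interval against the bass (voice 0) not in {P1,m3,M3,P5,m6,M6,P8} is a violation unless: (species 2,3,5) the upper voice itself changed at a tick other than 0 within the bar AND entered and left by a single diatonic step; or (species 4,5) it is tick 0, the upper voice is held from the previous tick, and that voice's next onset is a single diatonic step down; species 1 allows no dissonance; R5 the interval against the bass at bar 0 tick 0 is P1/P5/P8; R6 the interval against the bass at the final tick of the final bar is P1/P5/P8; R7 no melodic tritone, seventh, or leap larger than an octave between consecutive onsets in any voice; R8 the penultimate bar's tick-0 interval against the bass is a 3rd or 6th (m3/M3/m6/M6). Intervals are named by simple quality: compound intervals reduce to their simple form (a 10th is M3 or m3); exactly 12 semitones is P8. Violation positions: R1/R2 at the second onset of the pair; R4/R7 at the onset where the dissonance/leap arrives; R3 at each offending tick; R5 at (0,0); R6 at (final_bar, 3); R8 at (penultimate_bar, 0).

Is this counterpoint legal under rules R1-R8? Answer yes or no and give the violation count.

No (25 violations)

bar 0: v0=C3 v1=C4 v2=G4 v3=G4 (P5)
bar 1: v0=B2 v1=F3 v2=A3 v3=A3 (m7)
bar 2: v0=G2 v1=B2 v2=B3 v3=A3 (M2)
bar 3: v0=F2 v1=A2 v2=E3 v3=A3 (M3)
bar 4: v0=G2 v1=D3 v2=B3 v3=B3 (M3)
bar 5: v0=B2 v1=G3 v2=D4 v3=D4 (m3)
bar 6: v0=C3 v1=C4 v2=G4 v3=G4 (P5)
  R1 @ bar1.0: G4/G4 P1 -> A3/A3 P1 similar
  R4 @ bar1.0: B2/F3 TT untreated
  R4 @ bar1.0: B2/A3 m7 untreated
  R4 @ bar1.0: B2/A3 m7 untreated
  R7 @ bar1.0: G4->A3 leap 10st
  R7 @ bar1.0: G4->A3 leap 10st
  R3 @ bar2.0: B3 above A3
  R4 @ bar2.0: G2/A3 M2 untreated
  R7 @ bar2.0: F3->B2 leap 6st
  R3 @ bar2.1: B3 above A3
  R3 @ bar2.2: B3 above A3
  R3 @ bar2.3: B3 above A3
  R2 @ bar3.0: B2/B3 P8 -> A2/E3 P5 similar
  R4 @ bar3.0: F2/E3 M7 untreated
  R2 @ bar4.0: F2/A2 M3 -> G2/D3 P5 similar
  R2 @ bar4.0: E3/A3 P4 -> B3/B3 P1 similar
  R1 @ bar5.0: B3/B3 P1 -> D4/D4 P1 similar
  R2 @ bar5.0: D3/B3 M6 -> G3/D4 P5 similar
  R2 @ bar5.0: D3/B3 M6 -> G3/D4 P5 similar
  R1 @ bar6.0: G3/D4 P5 -> C4/G4 P5 similar
  R1 @ bar6.0: G3/D4 P5 -> C4/G4 P5 similar
  R1 @ bar6.0: D4/D4 P1 -> G4/G4 P1 similar
  R2 @ bar6.0: B2/G3 m6 -> C3/C4 P8 similar
  R2 @ bar6.0: B2/D4 m3 -> C3/G4 P5 similar
  R2 @ bar6.0: B2/D4 m3 -> C3/G4 P5 similar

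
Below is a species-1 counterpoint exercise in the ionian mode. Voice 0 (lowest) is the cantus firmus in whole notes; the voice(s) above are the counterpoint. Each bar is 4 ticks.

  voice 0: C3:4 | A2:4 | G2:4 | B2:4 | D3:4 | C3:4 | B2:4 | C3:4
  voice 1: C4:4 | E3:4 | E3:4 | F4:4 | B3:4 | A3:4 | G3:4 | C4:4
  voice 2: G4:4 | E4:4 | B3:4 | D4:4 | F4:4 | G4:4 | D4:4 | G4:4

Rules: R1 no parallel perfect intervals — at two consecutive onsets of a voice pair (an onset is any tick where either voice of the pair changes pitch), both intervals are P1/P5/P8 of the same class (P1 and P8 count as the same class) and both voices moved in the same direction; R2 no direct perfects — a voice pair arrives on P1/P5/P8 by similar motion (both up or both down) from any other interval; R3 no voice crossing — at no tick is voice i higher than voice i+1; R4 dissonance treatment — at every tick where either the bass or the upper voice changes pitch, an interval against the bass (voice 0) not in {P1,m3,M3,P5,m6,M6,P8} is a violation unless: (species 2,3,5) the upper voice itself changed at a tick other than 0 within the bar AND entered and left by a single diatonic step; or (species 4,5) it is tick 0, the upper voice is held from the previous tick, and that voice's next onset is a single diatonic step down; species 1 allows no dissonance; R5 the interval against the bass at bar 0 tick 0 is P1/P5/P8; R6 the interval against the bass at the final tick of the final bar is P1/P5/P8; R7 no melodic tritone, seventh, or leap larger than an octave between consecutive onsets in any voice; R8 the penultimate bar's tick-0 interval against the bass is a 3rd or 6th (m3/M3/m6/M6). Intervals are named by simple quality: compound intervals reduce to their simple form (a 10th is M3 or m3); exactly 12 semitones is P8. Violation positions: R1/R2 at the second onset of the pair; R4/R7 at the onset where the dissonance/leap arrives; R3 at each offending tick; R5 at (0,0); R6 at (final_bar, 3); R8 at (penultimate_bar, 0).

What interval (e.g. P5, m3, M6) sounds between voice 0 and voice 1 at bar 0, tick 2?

P8

voice 0=C3 voice 1=C4 -> P8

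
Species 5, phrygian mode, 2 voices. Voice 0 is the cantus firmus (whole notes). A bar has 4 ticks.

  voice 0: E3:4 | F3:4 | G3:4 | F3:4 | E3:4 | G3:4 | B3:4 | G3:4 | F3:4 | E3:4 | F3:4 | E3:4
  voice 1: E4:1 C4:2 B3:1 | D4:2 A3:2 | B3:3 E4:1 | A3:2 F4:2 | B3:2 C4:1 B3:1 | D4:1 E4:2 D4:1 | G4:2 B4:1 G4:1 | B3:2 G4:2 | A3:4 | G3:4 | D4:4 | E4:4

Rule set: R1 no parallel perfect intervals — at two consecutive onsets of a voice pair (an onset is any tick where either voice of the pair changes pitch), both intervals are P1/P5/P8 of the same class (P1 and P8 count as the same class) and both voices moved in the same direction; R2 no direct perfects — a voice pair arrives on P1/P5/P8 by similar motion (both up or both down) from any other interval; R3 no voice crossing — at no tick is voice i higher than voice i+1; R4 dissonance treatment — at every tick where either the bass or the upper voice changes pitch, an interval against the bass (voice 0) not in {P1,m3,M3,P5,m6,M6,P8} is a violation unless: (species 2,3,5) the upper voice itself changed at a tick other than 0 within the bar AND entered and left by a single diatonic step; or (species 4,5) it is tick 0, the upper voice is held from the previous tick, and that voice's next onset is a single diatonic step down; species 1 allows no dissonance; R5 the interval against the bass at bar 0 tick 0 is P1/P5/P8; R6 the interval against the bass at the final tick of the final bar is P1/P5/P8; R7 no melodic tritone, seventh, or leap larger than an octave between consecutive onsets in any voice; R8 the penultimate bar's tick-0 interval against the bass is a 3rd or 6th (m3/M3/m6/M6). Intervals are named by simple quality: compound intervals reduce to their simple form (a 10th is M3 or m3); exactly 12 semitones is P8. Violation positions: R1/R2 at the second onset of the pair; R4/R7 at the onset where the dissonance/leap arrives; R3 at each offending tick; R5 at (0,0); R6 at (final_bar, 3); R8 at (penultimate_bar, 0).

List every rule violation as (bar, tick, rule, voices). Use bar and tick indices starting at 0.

(4, 0, R2, (0, 1))
(4, 0, R7, (1,))
(5, 0, R1, (0, 1))
(8, 0, R7, (1,))

bar 0: v0=E3 v1=E4 downbeat P8
bar 1: v0=F3 v1=D4 downbeat M6
bar 2: v0=G3 v1=B3 downbeat M3
bar 3: v0=F3 v1=A3 downbeat M3
bar 4: v0=E3 v1=B3 downbeat P5
bar 5: v0=G3 v1=D4 downbeat P5
bar 6: v0=B3 v1=G4 downbeat m6
bar 7: v0=G3 v1=B3 downbeat M3
bar 8: v0=F3 v1=A3 downbeat M3
bar 9: v0=E3 v1=G3 downbeat m3
bar 10: v0=F3 v1=D4 downbeat M6
bar 11: v0=E3 v1=E4 downbeat P8
  -> R2 @ bar 4 tick 0 v(0, 1): F3/F4 P8 -> E3/B3 P5 similar
  -> R7 @ bar 4 tick 0 v(1,): F4->B3 leap 6st
  -> R1 @ bar 5 tick 0 v(0, 1): E3/B3 P5 -> G3/D4 P5 similar
  -> R7 @ bar 8 tick 0 v(1,): G4->A3 leap 10st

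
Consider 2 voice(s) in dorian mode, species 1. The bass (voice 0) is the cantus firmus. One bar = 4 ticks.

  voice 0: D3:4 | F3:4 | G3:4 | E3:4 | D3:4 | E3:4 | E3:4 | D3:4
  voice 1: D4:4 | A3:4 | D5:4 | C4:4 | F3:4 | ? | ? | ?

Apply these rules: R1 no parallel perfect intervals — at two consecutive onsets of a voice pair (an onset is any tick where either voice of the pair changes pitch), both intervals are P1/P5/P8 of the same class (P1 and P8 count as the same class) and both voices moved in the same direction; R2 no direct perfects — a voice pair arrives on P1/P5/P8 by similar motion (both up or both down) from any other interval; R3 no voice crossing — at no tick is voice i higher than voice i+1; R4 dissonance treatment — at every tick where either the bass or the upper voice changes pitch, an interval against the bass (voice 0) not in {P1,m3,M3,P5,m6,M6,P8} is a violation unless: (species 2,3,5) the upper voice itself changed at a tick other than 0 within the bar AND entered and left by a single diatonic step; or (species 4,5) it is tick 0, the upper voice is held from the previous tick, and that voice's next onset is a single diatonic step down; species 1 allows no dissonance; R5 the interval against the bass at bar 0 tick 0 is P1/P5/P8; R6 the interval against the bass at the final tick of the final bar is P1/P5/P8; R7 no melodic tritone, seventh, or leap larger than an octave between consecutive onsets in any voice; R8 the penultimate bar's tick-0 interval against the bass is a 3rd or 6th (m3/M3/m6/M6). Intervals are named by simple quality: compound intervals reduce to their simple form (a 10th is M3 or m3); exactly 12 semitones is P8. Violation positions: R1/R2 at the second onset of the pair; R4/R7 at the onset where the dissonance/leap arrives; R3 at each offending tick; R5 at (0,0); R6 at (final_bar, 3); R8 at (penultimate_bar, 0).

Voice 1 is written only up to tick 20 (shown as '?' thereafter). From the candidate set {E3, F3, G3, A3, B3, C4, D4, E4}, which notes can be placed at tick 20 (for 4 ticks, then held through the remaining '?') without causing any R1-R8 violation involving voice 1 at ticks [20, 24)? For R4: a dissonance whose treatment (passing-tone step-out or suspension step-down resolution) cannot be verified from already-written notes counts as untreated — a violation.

E3: legal
F3: violates R4
G3: legal
A3: violates R4
B3: violates R2,R7
C4: legal
D4: violates R4
E4: violates R2,R7

{C4, E3, G3}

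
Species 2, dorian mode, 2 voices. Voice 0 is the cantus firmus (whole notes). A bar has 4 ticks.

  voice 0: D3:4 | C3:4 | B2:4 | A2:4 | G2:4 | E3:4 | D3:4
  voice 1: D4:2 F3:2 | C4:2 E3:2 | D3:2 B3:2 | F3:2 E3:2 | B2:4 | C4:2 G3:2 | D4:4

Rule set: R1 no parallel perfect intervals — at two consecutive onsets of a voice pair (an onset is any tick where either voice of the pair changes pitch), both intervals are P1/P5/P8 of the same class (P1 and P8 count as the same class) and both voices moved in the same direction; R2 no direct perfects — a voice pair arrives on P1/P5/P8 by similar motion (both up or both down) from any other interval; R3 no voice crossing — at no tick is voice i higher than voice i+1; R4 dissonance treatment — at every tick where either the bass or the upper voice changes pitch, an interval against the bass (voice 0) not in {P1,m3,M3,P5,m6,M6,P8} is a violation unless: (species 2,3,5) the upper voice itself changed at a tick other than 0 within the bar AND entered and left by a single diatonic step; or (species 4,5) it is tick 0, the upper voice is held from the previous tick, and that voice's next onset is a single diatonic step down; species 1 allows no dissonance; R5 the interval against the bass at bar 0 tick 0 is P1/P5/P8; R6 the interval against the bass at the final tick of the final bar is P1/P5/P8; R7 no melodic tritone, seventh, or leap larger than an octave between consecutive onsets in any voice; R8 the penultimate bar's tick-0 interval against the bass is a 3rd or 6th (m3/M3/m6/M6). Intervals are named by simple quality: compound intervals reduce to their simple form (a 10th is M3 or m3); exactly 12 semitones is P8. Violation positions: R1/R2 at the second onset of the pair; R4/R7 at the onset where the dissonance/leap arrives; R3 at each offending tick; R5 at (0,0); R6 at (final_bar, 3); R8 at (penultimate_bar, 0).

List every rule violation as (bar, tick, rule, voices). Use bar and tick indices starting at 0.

(3, 0, R7, (1,))
(5, 0, R7, (1,))

bar 0: v0=D3 v1=D4 downbeat P8
bar 1: v0=C3 v1=C4 downbeat P8
bar 2: v0=B2 v1=D3 downbeat m3
bar 3: v0=A2 v1=F3 downbeat m6
bar 4: v0=G2 v1=B2 downbeat M3
bar 5: v0=E3 v1=C4 downbeat m6
bar 6: v0=D3 v1=D4 downbeat P8
  -> R7 @ bar 3 tick 0 v(1,): B3->F3 leap 6st
  -> R7 @ bar 5 tick 0 v(1,): B2->C4 leap 13st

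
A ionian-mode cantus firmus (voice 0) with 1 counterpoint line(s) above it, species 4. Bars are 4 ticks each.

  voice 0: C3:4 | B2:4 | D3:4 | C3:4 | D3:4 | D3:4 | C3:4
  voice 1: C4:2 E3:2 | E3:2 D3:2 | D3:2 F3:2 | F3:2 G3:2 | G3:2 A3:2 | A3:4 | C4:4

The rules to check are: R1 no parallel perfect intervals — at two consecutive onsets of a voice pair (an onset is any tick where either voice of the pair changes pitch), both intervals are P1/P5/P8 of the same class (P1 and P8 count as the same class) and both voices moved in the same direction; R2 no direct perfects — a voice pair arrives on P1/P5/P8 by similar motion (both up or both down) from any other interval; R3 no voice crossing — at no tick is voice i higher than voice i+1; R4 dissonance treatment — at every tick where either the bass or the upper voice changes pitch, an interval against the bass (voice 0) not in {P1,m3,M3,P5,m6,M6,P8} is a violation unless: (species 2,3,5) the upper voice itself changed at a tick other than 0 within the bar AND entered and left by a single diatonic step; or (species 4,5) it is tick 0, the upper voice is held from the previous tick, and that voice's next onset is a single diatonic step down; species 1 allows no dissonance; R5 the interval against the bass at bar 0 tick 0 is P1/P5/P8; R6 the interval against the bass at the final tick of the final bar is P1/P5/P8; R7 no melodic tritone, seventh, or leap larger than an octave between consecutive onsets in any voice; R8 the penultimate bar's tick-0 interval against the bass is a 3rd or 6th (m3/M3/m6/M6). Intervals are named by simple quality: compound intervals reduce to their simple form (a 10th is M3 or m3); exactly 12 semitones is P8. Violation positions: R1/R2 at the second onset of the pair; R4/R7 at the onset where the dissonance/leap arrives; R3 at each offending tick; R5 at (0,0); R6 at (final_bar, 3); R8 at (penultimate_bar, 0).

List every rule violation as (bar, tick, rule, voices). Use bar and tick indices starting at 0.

(3, 0, R4, (0, 1))
(4, 0, R4, (0, 1))
(5, 0, R8, (0, 1))

bar 0: v0=C3 v1=C4 downbeat P8
bar 1: v0=B2 v1=E3 downbeat P4
bar 2: v0=D3 v1=D3 downbeat P1
bar 3: v0=C3 v1=F3 downbeat P4
bar 4: v0=D3 v1=G3 downbeat P4
bar 5: v0=D3 v1=A3 downbeat P5
bar 6: v0=C3 v1=C4 downbeat P8
  -> R4 @ bar 3 tick 0 v(0, 1): C3/F3 P4 untreated
  -> R4 @ bar 4 tick 0 v(0, 1): D3/G3 P4 untreated
  -> R8 @ bar 5 tick 0 v(0, 1): penult P5 not 3rd/6th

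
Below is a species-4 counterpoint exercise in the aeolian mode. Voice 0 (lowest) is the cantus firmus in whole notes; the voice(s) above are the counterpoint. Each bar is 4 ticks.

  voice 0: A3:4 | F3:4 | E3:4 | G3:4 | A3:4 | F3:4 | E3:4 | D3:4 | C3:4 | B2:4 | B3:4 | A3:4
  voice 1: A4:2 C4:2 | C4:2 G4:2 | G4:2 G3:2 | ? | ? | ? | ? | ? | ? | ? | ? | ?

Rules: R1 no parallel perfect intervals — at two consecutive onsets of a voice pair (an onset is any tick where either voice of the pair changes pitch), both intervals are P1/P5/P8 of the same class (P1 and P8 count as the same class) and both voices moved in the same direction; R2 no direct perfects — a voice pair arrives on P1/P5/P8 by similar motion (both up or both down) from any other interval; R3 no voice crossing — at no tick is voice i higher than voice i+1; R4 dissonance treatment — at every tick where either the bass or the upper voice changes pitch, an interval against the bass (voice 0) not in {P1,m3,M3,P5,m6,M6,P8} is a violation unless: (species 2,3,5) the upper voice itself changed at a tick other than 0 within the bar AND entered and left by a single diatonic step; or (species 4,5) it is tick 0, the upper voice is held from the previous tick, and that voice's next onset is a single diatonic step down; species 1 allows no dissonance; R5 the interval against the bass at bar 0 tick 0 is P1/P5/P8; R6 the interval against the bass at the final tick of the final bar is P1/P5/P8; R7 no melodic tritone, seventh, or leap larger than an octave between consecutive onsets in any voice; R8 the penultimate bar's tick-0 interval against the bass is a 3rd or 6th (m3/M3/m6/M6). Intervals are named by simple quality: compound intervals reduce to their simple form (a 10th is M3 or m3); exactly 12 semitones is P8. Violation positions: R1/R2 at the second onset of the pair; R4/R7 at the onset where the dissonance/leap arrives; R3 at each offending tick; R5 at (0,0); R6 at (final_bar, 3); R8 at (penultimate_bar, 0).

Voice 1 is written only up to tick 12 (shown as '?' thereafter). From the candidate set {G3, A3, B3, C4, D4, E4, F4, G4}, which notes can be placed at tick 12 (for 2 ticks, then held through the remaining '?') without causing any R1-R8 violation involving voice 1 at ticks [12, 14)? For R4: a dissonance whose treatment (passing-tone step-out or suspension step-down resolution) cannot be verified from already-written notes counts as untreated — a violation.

{B3, E4, G3}

G3: legal
A3: violates R4
B3: legal
C4: violates R4
D4: violates R2
E4: legal
F4: violates R4,R7
G4: violates R2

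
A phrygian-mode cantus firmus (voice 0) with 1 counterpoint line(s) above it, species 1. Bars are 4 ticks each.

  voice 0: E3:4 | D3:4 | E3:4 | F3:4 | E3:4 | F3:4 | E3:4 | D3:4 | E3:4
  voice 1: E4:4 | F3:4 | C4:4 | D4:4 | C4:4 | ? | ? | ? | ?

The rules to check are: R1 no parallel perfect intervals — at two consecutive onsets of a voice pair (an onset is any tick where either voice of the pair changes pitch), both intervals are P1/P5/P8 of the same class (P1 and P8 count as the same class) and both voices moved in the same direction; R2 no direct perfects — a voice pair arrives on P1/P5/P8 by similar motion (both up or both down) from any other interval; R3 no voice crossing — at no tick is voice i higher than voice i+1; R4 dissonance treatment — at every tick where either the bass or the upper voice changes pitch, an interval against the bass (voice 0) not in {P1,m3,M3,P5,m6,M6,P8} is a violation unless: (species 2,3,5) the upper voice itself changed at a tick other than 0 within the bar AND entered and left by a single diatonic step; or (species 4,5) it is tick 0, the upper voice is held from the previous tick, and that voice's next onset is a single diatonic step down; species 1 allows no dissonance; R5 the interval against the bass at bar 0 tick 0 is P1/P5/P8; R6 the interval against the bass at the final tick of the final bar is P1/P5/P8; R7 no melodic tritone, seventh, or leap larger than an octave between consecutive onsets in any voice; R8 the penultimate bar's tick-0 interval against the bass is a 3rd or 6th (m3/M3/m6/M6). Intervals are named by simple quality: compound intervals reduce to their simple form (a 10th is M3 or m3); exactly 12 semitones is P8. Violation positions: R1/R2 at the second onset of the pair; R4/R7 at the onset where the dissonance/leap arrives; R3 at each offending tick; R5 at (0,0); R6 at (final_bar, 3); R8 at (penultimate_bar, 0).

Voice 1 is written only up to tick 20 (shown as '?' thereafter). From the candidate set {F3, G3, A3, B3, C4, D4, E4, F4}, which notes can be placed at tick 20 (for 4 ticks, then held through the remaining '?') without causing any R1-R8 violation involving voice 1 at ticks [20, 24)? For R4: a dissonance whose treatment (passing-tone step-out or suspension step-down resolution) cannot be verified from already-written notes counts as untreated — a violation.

F3: legal
G3: violates R4
A3: legal
B3: violates R4
C4: legal
D4: legal
E4: violates R4
F4: violates R2

{A3, C4, D4, F3}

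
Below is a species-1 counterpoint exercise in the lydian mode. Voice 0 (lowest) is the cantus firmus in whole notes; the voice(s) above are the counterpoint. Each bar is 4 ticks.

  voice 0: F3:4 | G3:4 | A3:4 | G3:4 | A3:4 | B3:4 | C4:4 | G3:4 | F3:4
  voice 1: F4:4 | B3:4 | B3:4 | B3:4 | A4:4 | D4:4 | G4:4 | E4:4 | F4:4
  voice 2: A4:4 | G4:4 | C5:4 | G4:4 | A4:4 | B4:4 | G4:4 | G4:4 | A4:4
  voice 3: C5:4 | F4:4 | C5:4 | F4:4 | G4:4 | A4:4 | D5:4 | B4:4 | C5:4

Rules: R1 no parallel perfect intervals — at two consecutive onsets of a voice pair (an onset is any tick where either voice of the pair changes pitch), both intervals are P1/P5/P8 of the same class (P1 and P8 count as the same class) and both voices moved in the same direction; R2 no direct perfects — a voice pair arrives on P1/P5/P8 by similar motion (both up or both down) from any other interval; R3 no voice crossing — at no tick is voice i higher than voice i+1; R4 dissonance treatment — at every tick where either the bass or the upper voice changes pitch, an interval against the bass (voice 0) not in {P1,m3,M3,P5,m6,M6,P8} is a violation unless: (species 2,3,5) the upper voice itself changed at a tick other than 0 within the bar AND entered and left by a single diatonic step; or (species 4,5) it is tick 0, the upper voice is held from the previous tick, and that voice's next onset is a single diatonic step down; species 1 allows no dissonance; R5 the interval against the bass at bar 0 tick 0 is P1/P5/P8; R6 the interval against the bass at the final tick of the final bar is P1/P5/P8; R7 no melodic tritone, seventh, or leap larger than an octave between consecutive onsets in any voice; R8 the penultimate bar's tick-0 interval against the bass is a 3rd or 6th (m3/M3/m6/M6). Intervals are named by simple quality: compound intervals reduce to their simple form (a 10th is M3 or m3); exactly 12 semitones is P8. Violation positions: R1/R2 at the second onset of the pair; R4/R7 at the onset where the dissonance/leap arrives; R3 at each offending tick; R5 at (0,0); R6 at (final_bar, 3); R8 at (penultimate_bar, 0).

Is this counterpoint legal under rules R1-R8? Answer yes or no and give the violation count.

No (37 violations)

bar 0: v0=F3 v1=F4 v2=A4 v3=C5 (P5)
bar 1: v0=G3 v1=B3 v2=G4 v3=F4 (m7)
bar 2: v0=A3 v1=B3 v2=C5 v3=C5 (m3)
bar 3: v0=G3 v1=B3 v2=G4 v3=F4 (m7)
bar 4: v0=A3 v1=A4 v2=A4 v3=G4 (m7)
bar 5: v0=B3 v1=D4 v2=B4 v3=A4 (m7)
bar 6: v0=C4 v1=G4 v2=G4 v3=D5 (M2)
bar 7: v0=G3 v1=E4 v2=G4 v3=B4 (M3)
bar 8: v0=F3 v1=F4 v2=A4 v3=C5 (P5)
  R5 @ bar0.0: opens on M3
  R3 @ bar1.0: G4 above F4
  R4 @ bar1.0: G3/F4 m7 untreated
  R7 @ bar1.0: F4->B3 leap 6st
  R3 @ bar1.1: G4 above F4
  R3 @ bar1.2: G4 above F4
  R3 @ bar1.3: G4 above F4
  R2 @ bar2.0: G4/F4 M2 -> C5/C5 P1 similar
  R4 @ bar2.0: A3/B3 M2 untreated
  R2 @ bar3.0: A3/C5 m3 -> G3/G4 P8 similar
  R3 @ bar3.0: G4 above F4
  R4 @ bar3.0: G3/F4 m7 untreated
  R3 @ bar3.1: G4 above F4
  R3 @ bar3.2: G4 above F4
  R3 @ bar3.3: G4 above F4
  R1 @ bar4.0: G3/G4 P8 -> A3/A4 P8 similar
  R2 @ bar4.0: G3/B3 M3 -> A3/A4 P8 similar
  R2 @ bar4.0: B3/G4 m6 -> A4/A4 P1 similar
  R3 @ bar4.0: A4 above G4
  R4 @ bar4.0: A3/G4 m7 untreated
  R7 @ bar4.0: B3->A4 leap 10st
  R3 @ bar4.1: A4 above G4
  R3 @ bar4.2: A4 above G4
  R3 @ bar4.3: A4 above G4
  R1 @ bar5.0: A3/A4 P8 -> B3/B4 P8 similar
  R3 @ bar5.0: B4 above A4
  R4 @ bar5.0: B3/A4 m7 untreated
  R3 @ bar5.1: B4 above A4
  R3 @ bar5.2: B4 above A4
  R3 @ bar5.3: B4 above A4
  R1 @ bar6.0: D4/A4 P5 -> G4/D5 P5 similar
  R2 @ bar6.0: B3/D4 m3 -> C4/G4 P5 similar
  R4 @ bar6.0: C4/D5 M2 untreated
  R1 @ bar7.0: G4/D5 P5 -> E4/B4 P5 similar
  R8 @ bar7.0: penult P8 not 3rd/6th
  R1 @ bar8.0: E4/B4 P5 -> F4/C5 P5 similar
  R6 @ bar8.3: closes on M3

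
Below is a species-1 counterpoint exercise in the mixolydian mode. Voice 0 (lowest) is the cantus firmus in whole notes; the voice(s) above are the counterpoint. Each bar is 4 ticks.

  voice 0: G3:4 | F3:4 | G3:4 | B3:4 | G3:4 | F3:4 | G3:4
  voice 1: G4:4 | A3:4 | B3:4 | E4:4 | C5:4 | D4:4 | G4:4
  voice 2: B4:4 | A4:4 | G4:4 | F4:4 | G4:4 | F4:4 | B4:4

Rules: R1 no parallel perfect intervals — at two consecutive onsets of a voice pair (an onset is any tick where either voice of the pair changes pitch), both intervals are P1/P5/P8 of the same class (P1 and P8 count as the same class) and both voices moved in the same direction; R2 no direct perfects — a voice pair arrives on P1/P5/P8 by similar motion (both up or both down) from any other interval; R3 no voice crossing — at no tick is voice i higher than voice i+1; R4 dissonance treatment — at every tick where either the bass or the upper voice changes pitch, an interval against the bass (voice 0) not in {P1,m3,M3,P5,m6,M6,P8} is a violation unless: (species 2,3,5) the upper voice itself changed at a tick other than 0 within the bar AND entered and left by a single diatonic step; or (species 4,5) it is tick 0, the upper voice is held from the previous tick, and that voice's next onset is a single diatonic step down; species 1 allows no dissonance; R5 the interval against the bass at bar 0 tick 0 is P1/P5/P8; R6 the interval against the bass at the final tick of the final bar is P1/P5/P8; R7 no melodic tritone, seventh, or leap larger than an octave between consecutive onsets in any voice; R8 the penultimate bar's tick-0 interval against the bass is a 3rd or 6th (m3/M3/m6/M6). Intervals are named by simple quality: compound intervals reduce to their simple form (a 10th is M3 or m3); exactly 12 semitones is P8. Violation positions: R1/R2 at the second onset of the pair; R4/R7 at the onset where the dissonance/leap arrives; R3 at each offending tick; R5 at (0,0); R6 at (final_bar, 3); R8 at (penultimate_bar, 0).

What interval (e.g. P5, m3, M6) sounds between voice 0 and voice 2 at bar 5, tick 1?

voice 0=F3 voice 2=F4 -> P8

P8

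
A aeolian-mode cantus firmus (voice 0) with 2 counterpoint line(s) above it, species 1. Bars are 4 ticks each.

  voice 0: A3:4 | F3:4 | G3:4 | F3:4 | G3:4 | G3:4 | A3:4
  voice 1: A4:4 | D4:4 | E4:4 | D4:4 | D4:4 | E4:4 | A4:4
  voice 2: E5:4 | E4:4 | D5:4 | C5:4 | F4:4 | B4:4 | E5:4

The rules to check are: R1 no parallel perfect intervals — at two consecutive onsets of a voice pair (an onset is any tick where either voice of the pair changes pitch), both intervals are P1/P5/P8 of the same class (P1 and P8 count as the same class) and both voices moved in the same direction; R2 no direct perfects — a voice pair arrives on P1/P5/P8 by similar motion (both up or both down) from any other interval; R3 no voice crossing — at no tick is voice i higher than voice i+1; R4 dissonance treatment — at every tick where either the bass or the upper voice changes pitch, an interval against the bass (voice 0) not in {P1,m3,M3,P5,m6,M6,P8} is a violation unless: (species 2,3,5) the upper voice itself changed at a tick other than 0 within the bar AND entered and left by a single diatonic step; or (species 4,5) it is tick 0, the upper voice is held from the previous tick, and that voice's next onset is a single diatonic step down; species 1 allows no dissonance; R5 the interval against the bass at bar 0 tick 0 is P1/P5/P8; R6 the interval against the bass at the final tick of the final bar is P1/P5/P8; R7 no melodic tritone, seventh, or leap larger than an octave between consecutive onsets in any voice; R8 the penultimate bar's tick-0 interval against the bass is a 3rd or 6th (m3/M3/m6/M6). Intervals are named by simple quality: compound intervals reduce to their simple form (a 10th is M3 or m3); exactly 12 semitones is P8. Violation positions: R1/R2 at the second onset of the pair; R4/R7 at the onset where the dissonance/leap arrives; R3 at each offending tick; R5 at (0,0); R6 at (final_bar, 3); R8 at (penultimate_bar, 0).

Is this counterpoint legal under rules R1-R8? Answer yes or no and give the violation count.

bar 0: v0=A3 v1=A4 v2=E5 (P5)
bar 1: v0=F3 v1=D4 v2=E4 (M7)
bar 2: v0=G3 v1=E4 v2=D5 (P5)
bar 3: v0=F3 v1=D4 v2=C5 (P5)
bar 4: v0=G3 v1=D4 v2=F4 (m7)
bar 5: v0=G3 v1=E4 v2=B4 (M3)
bar 6: v0=A3 v1=A4 v2=E5 (P5)
  R4 @ bar1.0: F3/E4 M7 untreated
  R2 @ bar2.0: F3/E4 M7 -> G3/D5 P5 similar
  R7 @ bar2.0: E4->D5 leap 10st
  R1 @ bar3.0: G3/D5 P5 -> F3/C5 P5 similar
  R4 @ bar4.0: G3/F4 m7 untreated
  R2 @ bar5.0: D4/F4 m3 -> E4/B4 P5 similar
  R7 @ bar5.0: F4->B4 leap 6st
  R1 @ bar6.0: E4/B4 P5 -> A4/E5 P5 similar
  R2 @ bar6.0: G3/E4 M6 -> A3/A4 P8 similar
  R2 @ bar6.0: G3/B4 M3 -> A3/E5 P5 similar

No (10 violations)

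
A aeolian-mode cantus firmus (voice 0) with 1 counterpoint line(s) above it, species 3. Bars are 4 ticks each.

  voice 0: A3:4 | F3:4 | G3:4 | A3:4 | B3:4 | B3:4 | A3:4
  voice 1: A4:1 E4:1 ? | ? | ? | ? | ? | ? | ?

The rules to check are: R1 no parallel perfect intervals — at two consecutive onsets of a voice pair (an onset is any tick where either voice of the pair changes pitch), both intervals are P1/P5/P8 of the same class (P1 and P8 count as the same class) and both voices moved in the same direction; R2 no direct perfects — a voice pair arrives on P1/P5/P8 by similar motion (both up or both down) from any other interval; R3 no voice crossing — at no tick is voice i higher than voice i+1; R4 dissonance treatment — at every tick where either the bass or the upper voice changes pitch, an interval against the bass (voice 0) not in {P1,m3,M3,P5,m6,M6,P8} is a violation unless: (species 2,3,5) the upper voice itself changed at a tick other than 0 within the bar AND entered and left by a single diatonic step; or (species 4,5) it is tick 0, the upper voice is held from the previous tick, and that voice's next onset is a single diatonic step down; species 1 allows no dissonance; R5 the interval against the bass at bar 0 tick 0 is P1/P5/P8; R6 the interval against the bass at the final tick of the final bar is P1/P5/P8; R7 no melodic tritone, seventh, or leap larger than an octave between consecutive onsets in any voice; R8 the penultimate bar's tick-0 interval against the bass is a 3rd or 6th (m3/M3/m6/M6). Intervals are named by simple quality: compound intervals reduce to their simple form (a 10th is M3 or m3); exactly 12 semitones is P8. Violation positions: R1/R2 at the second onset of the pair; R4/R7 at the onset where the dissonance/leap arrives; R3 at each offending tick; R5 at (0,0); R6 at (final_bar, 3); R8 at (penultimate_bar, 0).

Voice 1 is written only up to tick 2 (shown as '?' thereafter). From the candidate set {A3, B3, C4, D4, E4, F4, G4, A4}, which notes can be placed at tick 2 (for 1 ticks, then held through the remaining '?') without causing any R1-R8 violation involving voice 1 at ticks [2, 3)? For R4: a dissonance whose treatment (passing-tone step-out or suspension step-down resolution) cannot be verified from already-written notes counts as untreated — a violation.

{A3, A4, C4, E4, F4}

A3: legal
B3: violates R4
C4: legal
D4: violates R4
E4: legal
F4: legal
G4: violates R4
A4: legal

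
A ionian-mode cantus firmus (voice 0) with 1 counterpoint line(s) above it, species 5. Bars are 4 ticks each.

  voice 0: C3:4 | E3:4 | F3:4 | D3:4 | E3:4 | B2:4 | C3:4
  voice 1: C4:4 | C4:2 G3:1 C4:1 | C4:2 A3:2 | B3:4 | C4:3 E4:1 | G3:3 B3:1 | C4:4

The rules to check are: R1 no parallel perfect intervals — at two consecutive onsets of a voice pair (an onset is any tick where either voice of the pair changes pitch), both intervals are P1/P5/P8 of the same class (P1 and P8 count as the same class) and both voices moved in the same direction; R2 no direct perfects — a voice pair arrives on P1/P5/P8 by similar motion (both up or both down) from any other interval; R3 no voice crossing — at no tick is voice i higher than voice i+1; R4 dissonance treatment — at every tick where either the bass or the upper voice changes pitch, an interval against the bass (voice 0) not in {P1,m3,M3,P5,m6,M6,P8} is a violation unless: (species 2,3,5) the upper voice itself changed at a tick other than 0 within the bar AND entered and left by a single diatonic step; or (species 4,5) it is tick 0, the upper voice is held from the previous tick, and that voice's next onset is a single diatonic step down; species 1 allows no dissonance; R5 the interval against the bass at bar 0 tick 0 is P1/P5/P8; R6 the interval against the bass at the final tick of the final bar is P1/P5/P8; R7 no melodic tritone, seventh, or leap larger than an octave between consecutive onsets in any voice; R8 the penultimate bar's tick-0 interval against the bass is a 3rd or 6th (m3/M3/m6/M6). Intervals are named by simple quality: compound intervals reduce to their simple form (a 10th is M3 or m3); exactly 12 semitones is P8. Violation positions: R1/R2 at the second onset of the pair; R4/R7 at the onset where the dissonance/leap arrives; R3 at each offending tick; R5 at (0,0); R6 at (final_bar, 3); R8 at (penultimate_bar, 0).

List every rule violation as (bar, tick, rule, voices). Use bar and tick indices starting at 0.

(6, 0, R1, (0, 1))

bar 0: v0=C3 v1=C4 downbeat P8
bar 1: v0=E3 v1=C4 downbeat m6
bar 2: v0=F3 v1=C4 downbeat P5
bar 3: v0=D3 v1=B3 downbeat M6
bar 4: v0=E3 v1=C4 downbeat m6
bar 5: v0=B2 v1=G3 downbeat m6
bar 6: v0=C3 v1=C4 downbeat P8
  -> R1 @ bar 6 tick 0 v(0, 1): B2/B3 P8 -> C3/C4 P8 similar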